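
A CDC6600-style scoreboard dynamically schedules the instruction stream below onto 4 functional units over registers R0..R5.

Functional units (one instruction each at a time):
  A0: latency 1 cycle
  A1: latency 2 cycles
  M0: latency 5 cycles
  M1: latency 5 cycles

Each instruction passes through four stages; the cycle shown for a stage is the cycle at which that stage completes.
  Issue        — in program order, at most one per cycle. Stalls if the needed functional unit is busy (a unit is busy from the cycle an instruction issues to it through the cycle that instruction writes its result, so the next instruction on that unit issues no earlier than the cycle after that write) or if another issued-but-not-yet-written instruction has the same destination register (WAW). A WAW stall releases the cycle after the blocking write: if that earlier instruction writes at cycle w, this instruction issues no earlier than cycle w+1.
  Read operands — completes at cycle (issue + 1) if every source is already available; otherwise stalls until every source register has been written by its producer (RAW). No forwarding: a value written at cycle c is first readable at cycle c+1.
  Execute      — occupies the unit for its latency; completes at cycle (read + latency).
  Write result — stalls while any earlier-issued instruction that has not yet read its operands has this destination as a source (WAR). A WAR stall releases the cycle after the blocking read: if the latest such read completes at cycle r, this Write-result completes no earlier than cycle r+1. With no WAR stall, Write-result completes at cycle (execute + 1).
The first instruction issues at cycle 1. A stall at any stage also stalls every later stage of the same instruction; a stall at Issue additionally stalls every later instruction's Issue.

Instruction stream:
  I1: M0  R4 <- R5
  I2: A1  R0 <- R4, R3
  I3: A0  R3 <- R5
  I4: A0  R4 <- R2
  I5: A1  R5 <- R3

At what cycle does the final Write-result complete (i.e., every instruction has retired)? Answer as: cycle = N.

[1] issue I1 (M0)
[2] I1 read-ops · issue I2 (A1)
[3] issue I3 (A0)
[4] I3 read-ops
[5] I3 finished on A0
[7] I1 finished on M0
[8] I1→R4
[9] I2 read-ops
[10] I3→R3
[11] I2 finished on A1 · issue I4 (A0)
[12] I2→R0 · I4 read-ops
[13] I4 finished on A0 · issue I5 (A1)
[14] I4→R4 · I5 read-ops
[16] I5 finished on A1
[17] I5→R5

cycle = 17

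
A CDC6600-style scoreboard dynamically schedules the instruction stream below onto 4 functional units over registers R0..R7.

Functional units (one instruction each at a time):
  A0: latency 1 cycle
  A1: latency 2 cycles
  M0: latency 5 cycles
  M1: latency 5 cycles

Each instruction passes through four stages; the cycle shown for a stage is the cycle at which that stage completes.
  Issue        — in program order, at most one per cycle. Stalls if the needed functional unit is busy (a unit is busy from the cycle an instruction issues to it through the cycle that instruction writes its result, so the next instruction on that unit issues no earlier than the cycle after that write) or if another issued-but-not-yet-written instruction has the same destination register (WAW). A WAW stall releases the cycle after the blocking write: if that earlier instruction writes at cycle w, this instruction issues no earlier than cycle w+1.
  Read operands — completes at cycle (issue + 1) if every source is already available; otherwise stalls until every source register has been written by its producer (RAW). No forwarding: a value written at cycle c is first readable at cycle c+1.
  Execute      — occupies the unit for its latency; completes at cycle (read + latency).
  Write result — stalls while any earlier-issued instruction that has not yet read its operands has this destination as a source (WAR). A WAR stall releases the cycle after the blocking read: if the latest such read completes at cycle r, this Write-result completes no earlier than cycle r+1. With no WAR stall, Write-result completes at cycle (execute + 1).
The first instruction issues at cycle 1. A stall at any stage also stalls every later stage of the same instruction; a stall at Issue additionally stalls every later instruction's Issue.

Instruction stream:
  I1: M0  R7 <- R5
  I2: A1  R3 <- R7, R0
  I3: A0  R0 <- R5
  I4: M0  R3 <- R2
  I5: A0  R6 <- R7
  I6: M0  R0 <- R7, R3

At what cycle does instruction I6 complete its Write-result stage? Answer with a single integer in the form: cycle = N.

cycle = 28

cycle 1: I1 issues→M0
cycle 2: I1 reads; I2 issues→A1
cycle 3: I3 issues→A0
cycle 4: I3 reads
cycle 5: I3 exec-done
cycle 7: I1 exec-done
cycle 8: I1 writes R7
cycle 9: I2 reads
cycle 10: I3 writes R0
cycle 11: I2 exec-done
cycle 12: I2 writes R3
cycle 13: I4 issues→M0
cycle 14: I4 reads; I5 issues→A0
cycle 15: I5 reads
cycle 16: I5 exec-done
cycle 17: I5 writes R6
cycle 19: I4 exec-done
cycle 20: I4 writes R3
cycle 21: I6 issues→M0
cycle 22: I6 reads
cycle 27: I6 exec-done
cycle 28: I6 writes R0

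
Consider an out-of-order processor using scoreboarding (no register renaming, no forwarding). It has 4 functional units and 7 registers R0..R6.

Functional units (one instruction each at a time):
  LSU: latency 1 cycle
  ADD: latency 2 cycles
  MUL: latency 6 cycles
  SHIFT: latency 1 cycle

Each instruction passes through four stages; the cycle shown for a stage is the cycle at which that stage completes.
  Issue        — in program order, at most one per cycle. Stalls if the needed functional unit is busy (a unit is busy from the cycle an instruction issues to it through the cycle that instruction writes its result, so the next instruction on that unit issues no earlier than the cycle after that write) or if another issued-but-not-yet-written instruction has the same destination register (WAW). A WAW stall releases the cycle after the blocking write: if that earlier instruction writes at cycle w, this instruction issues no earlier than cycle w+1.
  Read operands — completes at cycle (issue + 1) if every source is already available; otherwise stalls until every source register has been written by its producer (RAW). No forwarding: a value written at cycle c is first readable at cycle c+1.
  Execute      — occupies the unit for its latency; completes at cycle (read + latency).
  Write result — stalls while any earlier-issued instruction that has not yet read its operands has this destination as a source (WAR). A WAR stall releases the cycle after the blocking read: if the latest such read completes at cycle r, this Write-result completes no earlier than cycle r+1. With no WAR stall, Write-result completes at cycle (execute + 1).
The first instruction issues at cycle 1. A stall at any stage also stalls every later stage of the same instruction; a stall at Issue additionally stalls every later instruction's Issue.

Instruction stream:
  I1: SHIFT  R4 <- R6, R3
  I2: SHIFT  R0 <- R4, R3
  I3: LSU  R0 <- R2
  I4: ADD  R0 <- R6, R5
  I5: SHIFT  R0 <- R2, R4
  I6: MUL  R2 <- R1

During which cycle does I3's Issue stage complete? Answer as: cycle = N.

I1 -> (1, 2, 3, 4)
I2 -> (5, 6, 7, 8)  // struct: SHIFT busy until I1 writes@4
I3 -> (9, 10, 11, 12)  // WAW R0: wait I2 write@8
I4 -> (13, 14, 16, 17)  // WAW R0: wait I3 write@12
I5 -> (18, 19, 20, 21)  // WAW R0: wait I4 write@17
I6 -> (19, 20, 26, 27)

cycle = 9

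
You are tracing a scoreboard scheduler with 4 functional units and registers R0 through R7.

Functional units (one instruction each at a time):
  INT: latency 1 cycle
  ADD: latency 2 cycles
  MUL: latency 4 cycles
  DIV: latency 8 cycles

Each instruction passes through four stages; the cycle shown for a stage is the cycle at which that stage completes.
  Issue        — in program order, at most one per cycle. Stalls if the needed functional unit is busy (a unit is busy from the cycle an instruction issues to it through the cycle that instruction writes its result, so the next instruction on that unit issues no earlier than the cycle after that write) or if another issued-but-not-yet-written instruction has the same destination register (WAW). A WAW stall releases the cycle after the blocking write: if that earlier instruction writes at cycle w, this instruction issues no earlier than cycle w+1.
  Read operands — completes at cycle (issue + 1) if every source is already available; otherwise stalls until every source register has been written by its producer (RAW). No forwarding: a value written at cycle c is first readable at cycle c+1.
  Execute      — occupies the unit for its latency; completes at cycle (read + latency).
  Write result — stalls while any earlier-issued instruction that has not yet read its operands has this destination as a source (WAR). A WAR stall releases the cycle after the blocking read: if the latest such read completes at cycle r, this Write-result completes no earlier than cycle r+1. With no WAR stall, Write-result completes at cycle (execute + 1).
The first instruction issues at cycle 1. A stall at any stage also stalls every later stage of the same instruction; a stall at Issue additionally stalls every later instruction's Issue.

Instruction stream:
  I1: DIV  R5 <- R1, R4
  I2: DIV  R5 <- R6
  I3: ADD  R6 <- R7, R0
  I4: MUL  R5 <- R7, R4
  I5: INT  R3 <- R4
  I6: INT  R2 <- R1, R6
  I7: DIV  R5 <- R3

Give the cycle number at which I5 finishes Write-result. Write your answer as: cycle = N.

cycle = 27

  I1 | 1 | 2 | 10 | 11
  I2 | 12 | 13 | 21 | 22   struct: DIV busy until I1 writes@11
  I3 | 13 | 14 | 16 | 17
  I4 | 23 | 24 | 28 | 29   WAW R5: wait I2 write@22
  I5 | 24 | 25 | 26 | 27
  I6 | 28 | 29 | 30 | 31   struct: INT busy until I5 writes@27
  I7 | 30 | 31 | 39 | 40   WAW R5: wait I4 write@29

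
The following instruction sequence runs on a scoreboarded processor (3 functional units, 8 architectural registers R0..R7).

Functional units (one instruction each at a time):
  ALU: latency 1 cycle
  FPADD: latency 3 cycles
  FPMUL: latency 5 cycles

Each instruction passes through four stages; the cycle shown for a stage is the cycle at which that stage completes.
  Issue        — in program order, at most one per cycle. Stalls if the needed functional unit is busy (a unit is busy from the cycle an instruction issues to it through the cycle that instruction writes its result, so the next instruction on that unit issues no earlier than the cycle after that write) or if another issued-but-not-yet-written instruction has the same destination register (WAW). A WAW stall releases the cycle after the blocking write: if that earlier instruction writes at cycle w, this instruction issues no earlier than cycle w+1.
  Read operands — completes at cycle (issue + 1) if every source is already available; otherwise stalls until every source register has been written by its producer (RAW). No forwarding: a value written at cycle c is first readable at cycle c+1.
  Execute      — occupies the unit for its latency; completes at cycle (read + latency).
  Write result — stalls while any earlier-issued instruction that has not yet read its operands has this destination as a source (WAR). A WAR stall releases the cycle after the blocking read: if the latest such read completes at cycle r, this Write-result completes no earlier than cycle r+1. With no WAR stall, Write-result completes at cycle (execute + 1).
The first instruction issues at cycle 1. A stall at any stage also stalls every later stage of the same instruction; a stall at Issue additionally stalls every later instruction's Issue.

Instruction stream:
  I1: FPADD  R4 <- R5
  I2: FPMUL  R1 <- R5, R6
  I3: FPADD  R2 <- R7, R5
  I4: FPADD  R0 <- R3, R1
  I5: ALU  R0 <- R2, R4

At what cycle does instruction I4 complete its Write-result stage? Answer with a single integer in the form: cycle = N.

cycle = 18

c1: issue I1 (FPADD)
c2: I1 read-ops | issue I2 (FPMUL)
c3: I2 read-ops
c5: I1 finished on FPADD
c6: I1→R4
c7: issue I3 (FPADD)
c8: I2 finished on FPMUL | I3 read-ops
c9: I2→R1
c11: I3 finished on FPADD
c12: I3→R2
c13: issue I4 (FPADD)
c14: I4 read-ops
c17: I4 finished on FPADD
c18: I4→R0
c19: issue I5 (ALU)
c20: I5 read-ops
c21: I5 finished on ALU
c22: I5→R0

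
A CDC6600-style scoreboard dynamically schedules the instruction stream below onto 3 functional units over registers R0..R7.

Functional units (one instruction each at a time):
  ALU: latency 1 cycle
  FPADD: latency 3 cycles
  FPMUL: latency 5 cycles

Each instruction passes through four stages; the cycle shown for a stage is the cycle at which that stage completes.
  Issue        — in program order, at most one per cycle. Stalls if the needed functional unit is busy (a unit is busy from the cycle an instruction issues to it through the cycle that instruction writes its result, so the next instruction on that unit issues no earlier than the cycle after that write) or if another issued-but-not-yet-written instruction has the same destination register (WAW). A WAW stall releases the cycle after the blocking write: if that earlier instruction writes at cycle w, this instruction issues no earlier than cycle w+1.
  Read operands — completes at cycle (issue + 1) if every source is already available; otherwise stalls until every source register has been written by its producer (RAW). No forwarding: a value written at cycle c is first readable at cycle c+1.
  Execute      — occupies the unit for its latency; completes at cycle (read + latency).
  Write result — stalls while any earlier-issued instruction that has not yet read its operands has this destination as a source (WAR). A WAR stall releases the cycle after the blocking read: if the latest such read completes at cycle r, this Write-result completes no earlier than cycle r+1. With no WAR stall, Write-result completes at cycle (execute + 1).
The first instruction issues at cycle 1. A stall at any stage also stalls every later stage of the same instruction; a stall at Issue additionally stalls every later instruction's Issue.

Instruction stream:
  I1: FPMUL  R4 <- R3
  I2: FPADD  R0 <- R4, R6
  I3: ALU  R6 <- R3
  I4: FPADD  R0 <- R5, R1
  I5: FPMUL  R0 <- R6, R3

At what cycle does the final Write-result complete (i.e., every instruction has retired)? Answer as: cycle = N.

cycle = 27

I1 -> (1, 2, 7, 8)
I2 -> (2, 9, 12, 13)  // RAW R4: wait I1 write@8
I3 -> (3, 4, 5, 10)  // WAR R6: wait I2 read@9
I4 -> (14, 15, 18, 19)  // struct: FPADD busy until I2 writes@13
I5 -> (20, 21, 26, 27)  // WAW R0: wait I4 write@19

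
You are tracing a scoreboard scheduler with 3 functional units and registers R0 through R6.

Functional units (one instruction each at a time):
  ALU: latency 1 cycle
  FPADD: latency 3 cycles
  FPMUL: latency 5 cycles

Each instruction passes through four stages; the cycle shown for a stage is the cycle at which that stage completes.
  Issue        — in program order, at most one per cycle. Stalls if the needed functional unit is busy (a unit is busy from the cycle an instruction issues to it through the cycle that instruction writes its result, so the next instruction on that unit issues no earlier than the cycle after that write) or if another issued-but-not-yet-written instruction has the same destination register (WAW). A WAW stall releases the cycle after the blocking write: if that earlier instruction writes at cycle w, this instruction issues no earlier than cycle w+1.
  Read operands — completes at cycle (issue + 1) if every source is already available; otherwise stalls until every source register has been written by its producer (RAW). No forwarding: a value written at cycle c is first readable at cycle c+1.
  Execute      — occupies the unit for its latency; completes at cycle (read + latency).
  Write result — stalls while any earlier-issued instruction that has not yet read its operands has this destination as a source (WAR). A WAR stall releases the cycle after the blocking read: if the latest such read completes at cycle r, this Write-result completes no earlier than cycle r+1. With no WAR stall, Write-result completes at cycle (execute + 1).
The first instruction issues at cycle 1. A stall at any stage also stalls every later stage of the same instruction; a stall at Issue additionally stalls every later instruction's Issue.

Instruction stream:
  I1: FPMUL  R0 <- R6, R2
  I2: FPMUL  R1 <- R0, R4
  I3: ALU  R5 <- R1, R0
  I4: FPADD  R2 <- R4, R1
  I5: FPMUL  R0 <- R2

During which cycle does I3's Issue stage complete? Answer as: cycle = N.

cycle 1: I1→FPMUL
cycle 2: I1 RO
cycle 7: I1 EX
cycle 8: I1 WR R0
cycle 9: I2→FPMUL
cycle 10: I2 RO · I3→ALU
cycle 11: I4→FPADD
cycle 15: I2 EX
cycle 16: I2 WR R1
cycle 17: I3 RO · I4 RO · I5→FPMUL
cycle 18: I3 EX
cycle 19: I3 WR R5
cycle 20: I4 EX
cycle 21: I4 WR R2
cycle 22: I5 RO
cycle 27: I5 EX
cycle 28: I5 WR R0

cycle = 10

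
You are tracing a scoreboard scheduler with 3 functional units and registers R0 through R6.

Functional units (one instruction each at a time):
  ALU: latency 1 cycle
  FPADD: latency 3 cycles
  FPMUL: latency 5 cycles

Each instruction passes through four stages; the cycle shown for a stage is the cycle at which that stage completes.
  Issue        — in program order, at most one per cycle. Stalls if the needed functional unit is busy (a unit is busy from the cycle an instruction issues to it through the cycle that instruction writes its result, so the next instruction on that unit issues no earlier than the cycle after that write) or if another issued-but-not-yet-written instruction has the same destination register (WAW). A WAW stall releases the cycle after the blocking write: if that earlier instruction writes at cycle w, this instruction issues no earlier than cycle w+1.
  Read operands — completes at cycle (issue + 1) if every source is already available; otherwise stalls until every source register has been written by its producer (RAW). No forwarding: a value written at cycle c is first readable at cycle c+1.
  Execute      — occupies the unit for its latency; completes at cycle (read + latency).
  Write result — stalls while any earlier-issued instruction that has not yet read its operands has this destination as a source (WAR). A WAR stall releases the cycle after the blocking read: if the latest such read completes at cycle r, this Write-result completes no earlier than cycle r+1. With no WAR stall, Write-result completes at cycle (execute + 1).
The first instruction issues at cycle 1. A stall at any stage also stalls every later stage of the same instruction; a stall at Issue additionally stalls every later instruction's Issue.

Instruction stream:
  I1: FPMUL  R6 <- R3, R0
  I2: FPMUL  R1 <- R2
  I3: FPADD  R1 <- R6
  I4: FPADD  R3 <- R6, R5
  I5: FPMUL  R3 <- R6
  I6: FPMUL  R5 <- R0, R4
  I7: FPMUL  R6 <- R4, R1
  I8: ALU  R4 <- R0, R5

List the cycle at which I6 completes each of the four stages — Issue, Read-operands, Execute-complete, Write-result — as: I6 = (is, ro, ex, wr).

I6 = (37, 38, 43, 44)

1) issue 1, read 2, done 7, write 8
2) issue 9, read 10, done 15, write 16  <struct: FPMUL busy until I1 writes@8>
3) issue 17, read 18, done 21, write 22  <WAW R1: wait I2 write@16>
4) issue 23, read 24, done 27, write 28  <struct: FPADD busy until I3 writes@22>
5) issue 29, read 30, done 35, write 36  <WAW R3: wait I4 write@28>
6) issue 37, read 38, done 43, write 44  <struct: FPMUL busy until I5 writes@36>
7) issue 45, read 46, done 51, write 52  <struct: FPMUL busy until I6 writes@44>
8) issue 46, read 47, done 48, write 49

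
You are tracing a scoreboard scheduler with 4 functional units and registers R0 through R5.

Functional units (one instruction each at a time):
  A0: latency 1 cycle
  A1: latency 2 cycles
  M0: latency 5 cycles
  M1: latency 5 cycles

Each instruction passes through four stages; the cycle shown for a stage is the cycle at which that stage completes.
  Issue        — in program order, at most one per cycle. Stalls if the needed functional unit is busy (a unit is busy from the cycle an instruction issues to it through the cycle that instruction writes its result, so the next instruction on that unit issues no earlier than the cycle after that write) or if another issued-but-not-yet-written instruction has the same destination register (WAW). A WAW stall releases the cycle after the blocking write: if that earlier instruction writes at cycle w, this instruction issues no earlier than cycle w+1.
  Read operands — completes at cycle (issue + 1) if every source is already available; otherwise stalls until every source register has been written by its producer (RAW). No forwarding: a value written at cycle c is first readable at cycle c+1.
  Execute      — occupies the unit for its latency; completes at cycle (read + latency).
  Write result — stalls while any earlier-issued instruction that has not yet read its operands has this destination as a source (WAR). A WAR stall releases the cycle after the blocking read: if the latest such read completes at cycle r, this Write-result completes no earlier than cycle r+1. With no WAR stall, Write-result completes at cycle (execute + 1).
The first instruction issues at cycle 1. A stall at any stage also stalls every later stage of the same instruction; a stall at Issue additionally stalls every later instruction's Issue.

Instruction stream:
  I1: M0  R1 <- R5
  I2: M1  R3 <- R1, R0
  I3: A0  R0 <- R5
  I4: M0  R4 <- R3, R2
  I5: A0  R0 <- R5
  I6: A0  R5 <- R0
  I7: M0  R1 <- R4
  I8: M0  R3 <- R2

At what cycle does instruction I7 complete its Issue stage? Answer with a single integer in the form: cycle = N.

cycle = 23

I1  is:1  ro:2  ex:7  wr:8
I2  is:2  ro:9  ex:14  wr:15  — RAW R1: wait I1 write@8
I3  is:3  ro:4  ex:5  wr:10  — WAR R0: wait I2 read@9
I4  is:9  ro:16  ex:21  wr:22  — struct: M0 busy until I1 writes@8, RAW R3: wait I2 write@15
I5  is:11  ro:12  ex:13  wr:14  — struct: A0 busy until I3 writes@10
I6  is:15  ro:16  ex:17  wr:18  — struct: A0 busy until I5 writes@14
I7  is:23  ro:24  ex:29  wr:30  — struct: M0 busy until I4 writes@22
I8  is:31  ro:32  ex:37  wr:38  — struct: M0 busy until I7 writes@30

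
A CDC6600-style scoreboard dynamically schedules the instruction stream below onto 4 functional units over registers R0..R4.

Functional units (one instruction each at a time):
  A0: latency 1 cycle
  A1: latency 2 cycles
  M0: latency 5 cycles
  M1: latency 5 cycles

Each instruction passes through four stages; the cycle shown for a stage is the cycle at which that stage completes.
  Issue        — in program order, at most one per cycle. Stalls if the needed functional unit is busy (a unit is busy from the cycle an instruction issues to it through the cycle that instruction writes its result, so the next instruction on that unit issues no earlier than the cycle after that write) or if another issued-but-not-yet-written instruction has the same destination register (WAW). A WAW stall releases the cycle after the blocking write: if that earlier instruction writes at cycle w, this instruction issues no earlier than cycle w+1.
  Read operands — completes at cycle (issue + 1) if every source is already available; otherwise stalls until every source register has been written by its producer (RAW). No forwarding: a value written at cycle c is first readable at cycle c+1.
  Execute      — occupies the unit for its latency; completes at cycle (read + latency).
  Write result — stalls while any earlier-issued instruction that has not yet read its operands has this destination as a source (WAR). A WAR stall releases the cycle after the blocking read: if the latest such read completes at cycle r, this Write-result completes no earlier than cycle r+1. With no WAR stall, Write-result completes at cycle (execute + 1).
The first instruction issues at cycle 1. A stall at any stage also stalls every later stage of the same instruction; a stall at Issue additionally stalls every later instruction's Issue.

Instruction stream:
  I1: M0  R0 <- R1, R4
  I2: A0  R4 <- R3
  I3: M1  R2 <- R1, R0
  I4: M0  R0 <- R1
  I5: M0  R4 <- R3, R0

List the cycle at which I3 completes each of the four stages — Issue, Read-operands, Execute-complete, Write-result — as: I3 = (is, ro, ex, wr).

I3 = (3, 9, 14, 15)

1) issue 1, read 2, done 7, write 8
2) issue 2, read 3, done 4, write 5
3) issue 3, read 9, done 14, write 15  <RAW R0: wait I1 write@8>
4) issue 9, read 10, done 15, write 16  <struct: M0 busy until I1 writes@8>
5) issue 17, read 18, done 23, write 24  <struct: M0 busy until I4 writes@16>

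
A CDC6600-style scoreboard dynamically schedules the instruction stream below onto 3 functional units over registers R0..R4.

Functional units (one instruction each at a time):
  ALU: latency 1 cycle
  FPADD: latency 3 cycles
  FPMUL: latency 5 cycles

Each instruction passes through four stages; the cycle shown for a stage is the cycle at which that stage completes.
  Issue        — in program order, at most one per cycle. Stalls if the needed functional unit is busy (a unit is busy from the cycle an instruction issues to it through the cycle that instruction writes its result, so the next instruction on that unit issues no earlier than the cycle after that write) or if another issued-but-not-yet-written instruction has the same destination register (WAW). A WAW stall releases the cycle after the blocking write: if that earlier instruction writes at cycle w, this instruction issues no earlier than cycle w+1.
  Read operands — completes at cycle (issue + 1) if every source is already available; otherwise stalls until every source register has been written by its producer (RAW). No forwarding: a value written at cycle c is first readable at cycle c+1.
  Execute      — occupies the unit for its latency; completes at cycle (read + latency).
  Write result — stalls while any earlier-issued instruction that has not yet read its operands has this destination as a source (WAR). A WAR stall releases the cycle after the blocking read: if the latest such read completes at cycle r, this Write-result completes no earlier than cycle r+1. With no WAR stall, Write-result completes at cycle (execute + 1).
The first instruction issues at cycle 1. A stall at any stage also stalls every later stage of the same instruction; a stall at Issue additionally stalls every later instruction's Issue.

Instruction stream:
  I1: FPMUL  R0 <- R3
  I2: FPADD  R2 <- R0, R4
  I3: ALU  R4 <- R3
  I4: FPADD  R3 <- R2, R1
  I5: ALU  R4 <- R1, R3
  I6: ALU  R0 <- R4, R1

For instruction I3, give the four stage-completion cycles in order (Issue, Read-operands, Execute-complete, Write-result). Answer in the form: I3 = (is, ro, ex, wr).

I3 = (3, 4, 5, 10)

cycle 1: I1 issues→FPMUL
cycle 2: I1 reads; I2 issues→FPADD
cycle 3: I3 issues→ALU
cycle 4: I3 reads
cycle 5: I3 exec-done
cycle 7: I1 exec-done
cycle 8: I1 writes R0
cycle 9: I2 reads
cycle 10: I3 writes R4
cycle 12: I2 exec-done
cycle 13: I2 writes R2
cycle 14: I4 issues→FPADD
cycle 15: I4 reads; I5 issues→ALU
cycle 18: I4 exec-done
cycle 19: I4 writes R3
cycle 20: I5 reads
cycle 21: I5 exec-done
cycle 22: I5 writes R4
cycle 23: I6 issues→ALU
cycle 24: I6 reads
cycle 25: I6 exec-done
cycle 26: I6 writes R0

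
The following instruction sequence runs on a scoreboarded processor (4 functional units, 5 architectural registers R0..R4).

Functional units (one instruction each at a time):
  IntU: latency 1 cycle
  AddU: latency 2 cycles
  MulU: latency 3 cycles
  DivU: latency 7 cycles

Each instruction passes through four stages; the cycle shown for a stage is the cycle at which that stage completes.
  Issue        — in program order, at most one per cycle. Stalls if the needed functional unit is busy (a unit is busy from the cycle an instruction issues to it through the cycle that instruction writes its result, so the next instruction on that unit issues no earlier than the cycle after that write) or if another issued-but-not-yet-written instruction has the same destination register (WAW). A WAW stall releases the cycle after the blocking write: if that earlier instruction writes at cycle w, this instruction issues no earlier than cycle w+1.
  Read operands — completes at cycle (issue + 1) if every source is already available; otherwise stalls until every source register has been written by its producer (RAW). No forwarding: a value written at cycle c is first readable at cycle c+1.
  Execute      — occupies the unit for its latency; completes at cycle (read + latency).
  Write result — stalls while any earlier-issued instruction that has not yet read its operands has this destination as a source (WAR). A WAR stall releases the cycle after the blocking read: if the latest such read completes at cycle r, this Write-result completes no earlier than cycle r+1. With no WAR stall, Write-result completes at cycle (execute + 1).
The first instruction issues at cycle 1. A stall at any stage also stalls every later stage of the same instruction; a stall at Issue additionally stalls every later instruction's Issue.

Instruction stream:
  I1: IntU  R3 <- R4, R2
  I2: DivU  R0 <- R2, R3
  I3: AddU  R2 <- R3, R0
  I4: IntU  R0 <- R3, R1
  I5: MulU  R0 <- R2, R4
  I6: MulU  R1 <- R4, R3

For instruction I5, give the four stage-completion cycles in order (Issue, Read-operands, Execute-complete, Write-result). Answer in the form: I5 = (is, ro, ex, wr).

[1] issue I1 (IntU)
[2] I1 read-ops · issue I2 (DivU)
[3] I1 finished on IntU · issue I3 (AddU)
[4] I1→R3
[5] I2 read-ops
[12] I2 finished on DivU
[13] I2→R0
[14] I3 read-ops · issue I4 (IntU)
[15] I4 read-ops
[16] I3 finished on AddU · I4 finished on IntU
[17] I3→R2 · I4→R0
[18] issue I5 (MulU)
[19] I5 read-ops
[22] I5 finished on MulU
[23] I5→R0
[24] issue I6 (MulU)
[25] I6 read-ops
[28] I6 finished on MulU
[29] I6→R1

I5 = (18, 19, 22, 23)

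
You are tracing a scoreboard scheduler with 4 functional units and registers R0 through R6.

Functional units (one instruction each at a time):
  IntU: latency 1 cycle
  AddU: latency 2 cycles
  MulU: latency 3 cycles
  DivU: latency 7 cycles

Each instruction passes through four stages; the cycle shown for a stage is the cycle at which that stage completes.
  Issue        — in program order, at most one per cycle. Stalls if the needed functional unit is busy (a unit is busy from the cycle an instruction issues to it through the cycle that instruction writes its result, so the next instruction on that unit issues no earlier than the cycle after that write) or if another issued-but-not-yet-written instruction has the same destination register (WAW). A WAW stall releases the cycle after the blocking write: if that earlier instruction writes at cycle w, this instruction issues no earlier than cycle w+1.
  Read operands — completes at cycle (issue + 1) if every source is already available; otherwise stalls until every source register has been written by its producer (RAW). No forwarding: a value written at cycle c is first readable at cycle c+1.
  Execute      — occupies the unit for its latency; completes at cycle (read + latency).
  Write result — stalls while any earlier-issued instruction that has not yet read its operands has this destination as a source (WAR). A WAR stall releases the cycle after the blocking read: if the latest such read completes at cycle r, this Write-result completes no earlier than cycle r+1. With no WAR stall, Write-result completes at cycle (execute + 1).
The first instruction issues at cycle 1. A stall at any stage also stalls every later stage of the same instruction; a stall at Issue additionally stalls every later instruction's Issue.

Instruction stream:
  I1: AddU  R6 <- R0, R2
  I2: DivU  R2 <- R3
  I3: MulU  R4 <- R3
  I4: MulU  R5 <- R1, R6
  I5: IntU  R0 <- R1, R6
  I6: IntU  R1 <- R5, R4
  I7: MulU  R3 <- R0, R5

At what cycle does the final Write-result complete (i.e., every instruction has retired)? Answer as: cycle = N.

cycle = 20

1) issue 1, read 2, done 4, write 5
2) issue 2, read 3, done 10, write 11
3) issue 3, read 4, done 7, write 8
4) issue 9, read 10, done 13, write 14  <struct: MulU busy until I3 writes@8>
5) issue 10, read 11, done 12, write 13
6) issue 14, read 15, done 16, write 17  <struct: IntU busy until I5 writes@13>
7) issue 15, read 16, done 19, write 20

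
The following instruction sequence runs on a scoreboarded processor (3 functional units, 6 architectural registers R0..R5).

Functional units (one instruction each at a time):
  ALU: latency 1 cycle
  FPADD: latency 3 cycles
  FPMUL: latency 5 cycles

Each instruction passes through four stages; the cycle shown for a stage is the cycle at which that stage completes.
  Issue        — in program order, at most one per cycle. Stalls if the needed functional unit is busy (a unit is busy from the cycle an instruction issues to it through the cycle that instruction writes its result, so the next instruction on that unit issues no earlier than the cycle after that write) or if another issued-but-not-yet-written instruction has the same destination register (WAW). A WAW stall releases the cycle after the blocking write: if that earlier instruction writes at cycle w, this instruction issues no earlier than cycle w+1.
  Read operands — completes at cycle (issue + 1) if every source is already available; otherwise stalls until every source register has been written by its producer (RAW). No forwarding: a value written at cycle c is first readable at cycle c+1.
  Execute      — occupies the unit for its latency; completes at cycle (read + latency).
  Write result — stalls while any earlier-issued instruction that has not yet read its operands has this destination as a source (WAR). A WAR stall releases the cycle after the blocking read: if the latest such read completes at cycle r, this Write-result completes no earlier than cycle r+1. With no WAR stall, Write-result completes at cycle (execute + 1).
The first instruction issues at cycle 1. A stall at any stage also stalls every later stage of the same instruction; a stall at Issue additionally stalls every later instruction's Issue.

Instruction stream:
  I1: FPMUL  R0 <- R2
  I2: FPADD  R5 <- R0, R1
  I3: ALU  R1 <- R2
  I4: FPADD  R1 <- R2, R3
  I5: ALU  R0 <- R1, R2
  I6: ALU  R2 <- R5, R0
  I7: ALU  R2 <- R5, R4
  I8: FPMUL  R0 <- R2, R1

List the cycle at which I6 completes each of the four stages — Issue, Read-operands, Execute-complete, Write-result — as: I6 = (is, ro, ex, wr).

I1  is:1  ro:2  ex:7  wr:8
I2  is:2  ro:9  ex:12  wr:13  — RAW R0: wait I1 write@8
I3  is:3  ro:4  ex:5  wr:10  — WAR R1: wait I2 read@9
I4  is:14  ro:15  ex:18  wr:19  — struct: FPADD busy until I2 writes@13
I5  is:15  ro:20  ex:21  wr:22  — RAW R1: wait I4 write@19
I6  is:23  ro:24  ex:25  wr:26  — struct: ALU busy until I5 writes@22
I7  is:27  ro:28  ex:29  wr:30  — struct: ALU busy until I6 writes@26
I8  is:28  ro:31  ex:36  wr:37  — RAW R2: wait I7 write@30

I6 = (23, 24, 25, 26)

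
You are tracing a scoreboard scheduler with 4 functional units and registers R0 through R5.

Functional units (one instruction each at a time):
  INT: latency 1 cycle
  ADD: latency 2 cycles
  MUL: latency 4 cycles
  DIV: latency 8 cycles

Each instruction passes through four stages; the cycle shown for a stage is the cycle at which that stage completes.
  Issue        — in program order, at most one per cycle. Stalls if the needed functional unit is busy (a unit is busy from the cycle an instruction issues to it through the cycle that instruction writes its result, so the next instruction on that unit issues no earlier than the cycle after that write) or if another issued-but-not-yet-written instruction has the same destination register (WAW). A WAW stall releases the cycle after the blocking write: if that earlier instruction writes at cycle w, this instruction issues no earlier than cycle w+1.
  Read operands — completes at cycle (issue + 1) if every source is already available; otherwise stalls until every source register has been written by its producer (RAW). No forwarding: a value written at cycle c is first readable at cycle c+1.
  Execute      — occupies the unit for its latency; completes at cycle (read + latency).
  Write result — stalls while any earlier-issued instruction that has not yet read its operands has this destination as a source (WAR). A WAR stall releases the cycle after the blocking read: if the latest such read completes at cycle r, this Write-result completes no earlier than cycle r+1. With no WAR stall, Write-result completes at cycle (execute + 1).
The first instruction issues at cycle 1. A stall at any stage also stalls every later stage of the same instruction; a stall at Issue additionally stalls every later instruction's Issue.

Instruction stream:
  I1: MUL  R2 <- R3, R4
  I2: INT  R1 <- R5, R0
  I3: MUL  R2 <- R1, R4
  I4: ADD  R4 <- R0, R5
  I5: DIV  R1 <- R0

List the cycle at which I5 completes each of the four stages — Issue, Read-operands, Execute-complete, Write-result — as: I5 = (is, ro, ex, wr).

[1] I1 issues→MUL
[2] I1 reads | I2 issues→INT
[3] I2 reads
[4] I2 exec-done
[5] I2 writes R1
[6] I1 exec-done
[7] I1 writes R2
[8] I3 issues→MUL
[9] I3 reads | I4 issues→ADD
[10] I4 reads | I5 issues→DIV
[11] I5 reads
[12] I4 exec-done
[13] I3 exec-done | I4 writes R4
[14] I3 writes R2
[19] I5 exec-done
[20] I5 writes R1

I5 = (10, 11, 19, 20)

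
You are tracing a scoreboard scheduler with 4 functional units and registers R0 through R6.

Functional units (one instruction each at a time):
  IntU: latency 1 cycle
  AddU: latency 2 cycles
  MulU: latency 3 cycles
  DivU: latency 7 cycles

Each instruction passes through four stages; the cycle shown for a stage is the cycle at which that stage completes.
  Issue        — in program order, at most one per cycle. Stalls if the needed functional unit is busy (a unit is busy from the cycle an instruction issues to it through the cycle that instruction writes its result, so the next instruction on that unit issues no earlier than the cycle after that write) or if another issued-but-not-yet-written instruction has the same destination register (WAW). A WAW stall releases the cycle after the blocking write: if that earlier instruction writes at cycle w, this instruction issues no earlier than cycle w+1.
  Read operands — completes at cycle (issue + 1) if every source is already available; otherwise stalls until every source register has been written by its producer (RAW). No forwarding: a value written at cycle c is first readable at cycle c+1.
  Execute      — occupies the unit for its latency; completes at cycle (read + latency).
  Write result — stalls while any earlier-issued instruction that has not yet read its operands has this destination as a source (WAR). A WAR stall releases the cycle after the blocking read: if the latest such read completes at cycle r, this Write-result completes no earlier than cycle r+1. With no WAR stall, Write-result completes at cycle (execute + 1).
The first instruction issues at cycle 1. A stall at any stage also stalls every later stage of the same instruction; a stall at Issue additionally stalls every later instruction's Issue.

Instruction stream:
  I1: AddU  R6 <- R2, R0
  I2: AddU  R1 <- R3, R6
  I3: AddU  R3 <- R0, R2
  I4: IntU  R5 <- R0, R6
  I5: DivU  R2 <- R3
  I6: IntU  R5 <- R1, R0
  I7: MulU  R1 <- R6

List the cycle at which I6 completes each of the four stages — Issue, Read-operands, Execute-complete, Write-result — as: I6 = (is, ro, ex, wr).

  I1 | 1 | 2 | 4 | 5
  I2 | 6 | 7 | 9 | 10   struct: AddU busy until I1 writes@5
  I3 | 11 | 12 | 14 | 15   struct: AddU busy until I2 writes@10
  I4 | 12 | 13 | 14 | 15
  I5 | 13 | 16 | 23 | 24   RAW R3: wait I3 write@15
  I6 | 16 | 17 | 18 | 19   struct: IntU busy until I4 writes@15
  I7 | 17 | 18 | 21 | 22

I6 = (16, 17, 18, 19)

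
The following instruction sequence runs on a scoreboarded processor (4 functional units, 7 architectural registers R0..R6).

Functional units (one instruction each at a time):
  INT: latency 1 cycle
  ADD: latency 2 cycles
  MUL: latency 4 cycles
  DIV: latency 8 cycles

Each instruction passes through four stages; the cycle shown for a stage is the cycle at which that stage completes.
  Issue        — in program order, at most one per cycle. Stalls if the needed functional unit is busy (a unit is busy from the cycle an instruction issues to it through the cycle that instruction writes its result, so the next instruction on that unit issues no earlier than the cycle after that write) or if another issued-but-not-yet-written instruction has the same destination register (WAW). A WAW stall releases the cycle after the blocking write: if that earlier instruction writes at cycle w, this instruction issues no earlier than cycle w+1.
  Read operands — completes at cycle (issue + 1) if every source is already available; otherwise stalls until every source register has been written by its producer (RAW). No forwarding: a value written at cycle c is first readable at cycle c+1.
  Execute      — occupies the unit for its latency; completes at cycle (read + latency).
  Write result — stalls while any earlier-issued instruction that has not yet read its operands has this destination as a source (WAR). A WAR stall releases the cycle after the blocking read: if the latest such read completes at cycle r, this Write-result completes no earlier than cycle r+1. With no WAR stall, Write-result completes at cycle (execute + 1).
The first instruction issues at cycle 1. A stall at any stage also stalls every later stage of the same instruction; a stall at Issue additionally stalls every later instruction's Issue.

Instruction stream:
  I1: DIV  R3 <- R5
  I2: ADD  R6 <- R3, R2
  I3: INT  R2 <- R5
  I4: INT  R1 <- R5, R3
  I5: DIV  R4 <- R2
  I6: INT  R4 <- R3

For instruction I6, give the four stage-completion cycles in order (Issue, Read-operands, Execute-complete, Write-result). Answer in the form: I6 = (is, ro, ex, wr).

1) issue 1, read 2, done 10, write 11
2) issue 2, read 12, done 14, write 15  <RAW R3: wait I1 write@11>
3) issue 3, read 4, done 5, write 13  <WAR R2: wait I2 read@12>
4) issue 14, read 15, done 16, write 17  <struct: INT busy until I3 writes@13>
5) issue 15, read 16, done 24, write 25
6) issue 26, read 27, done 28, write 29  <WAW R4: wait I5 write@25>

I6 = (26, 27, 28, 29)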